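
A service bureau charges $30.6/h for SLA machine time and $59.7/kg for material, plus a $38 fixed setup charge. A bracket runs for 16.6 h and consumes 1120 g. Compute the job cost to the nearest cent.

$612.82

Machine-time cost = 30.6 × 16.6, so $507.96.
Material cost = 59.7 × 1120/1000 = $66.864.
Adding setup: 507.96 + 66.864 + 38 → 612.824 ≈ $612.82.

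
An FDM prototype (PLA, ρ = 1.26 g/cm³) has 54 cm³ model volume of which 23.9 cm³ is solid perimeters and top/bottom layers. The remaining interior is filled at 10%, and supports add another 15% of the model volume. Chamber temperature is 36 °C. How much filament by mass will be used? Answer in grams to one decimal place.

44.1 g

Infill region: 54 − 23.9 → 30.1 cm³.
Infill volume: 0.10 × 30.1 → 3.01 cm³.
Support: 0.15 × 54 → 8.1 cm³.
Total printed volume = 23.9 + 3.01 + 8.1 = 35.01 cm³.
Mass: 35.01 × 1.26 → 44.1126 g.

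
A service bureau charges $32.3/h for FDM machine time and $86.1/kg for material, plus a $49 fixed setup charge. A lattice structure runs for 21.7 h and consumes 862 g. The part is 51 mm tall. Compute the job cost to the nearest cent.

$824.13

Time charge = 32.3 × 21.7, so $700.91.
Material charge = 86.1 × 862/1000 = $74.2182.
Adding setup: 700.91 + 74.2182 + 49 → 824.1282 ≈ $824.13.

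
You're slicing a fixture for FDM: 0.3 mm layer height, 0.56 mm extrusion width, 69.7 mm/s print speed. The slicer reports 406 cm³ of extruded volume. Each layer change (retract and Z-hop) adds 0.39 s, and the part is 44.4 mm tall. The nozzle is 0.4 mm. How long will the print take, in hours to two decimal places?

9.65 hours

Line area = 0.3 × 0.56, so 0.168 mm².
Total extruded path = 406000/0.168 = 2416666.7 mm.
Time extruding = 2416666.7 / 69.7 = 34672.4 s.
Layers = ⌈44.4/0.3⌉ = 148.
Layer-change overhead = 148 × 0.39 = 57.72 s.
Altogether 34672.4 + 57.72 = 34730.12 s, i.e. 9.65 hours.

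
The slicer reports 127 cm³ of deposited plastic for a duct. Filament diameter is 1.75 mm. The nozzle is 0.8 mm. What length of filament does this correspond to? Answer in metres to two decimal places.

52.80 m

Filament cross-section = π × (1.75/2)² = 2.4053 mm².
Length = 127 cm³ / 2.4053 mm² = 127000 / 2.4053 = 52800.07 mm = 52.80 m.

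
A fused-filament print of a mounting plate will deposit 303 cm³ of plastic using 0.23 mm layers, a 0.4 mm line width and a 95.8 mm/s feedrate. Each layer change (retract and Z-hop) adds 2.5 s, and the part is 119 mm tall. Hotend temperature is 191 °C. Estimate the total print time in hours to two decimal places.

9.91 hours

Extrusion cross-section: 0.23 × 0.4 → 0.092 mm².
Total extruded path = 303000/0.092 = 3293478.3 mm.
Print-move time = 3293478.3 / 95.8, so 34378.7 s.
Layers = ⌈119/0.23⌉ = 518.
Layer-change overhead = 518 × 2.5 = 1295 s.
Altogether 34378.7 + 1295 = 35673.7 s, i.e. 9.91 hours.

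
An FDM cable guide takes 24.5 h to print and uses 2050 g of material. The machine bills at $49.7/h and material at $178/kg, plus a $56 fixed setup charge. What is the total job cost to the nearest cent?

$1638.55

Machine-time cost: 49.7 × 24.5 → $1217.65.
Material charge = 178 × 2050/1000 = $364.90.
Total = 1217.65 + 364.90 + 56 = $1638.55.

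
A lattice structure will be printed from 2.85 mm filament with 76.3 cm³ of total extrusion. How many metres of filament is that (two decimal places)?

A = π r² = π × 1.425² = 6.3794 mm².
Length = 76.3 cm³ / 6.3794 mm² = 76300 / 6.3794 = 11960.37 mm = 11.96 m.

11.96 m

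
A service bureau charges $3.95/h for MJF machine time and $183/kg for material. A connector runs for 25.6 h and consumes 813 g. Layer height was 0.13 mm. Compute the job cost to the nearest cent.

Machine-time cost: 3.95 × 25.6 → $101.12.
Material cost = 183 × 813/1000 = $148.779.
Total = 101.12 + 148.779 = 249.899 ≈ $249.90.

$249.90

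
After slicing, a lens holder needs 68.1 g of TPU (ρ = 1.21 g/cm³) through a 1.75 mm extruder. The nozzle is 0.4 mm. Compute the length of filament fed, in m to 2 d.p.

Volume = 68.1 g / 1.21 g·cm⁻³ = 56.281 cm³ = 56281 mm³.
Filament cross-section = π × (1.75/2)² = 2.4053 mm².
L = V/A = 56281/2.4053 = 23398.74 mm → 23.40 m.

23.40 m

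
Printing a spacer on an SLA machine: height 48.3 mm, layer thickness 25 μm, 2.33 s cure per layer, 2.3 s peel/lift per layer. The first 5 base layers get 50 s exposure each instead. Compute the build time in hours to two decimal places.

2.55 hours

Layers = ⌈48.3/0.025⌉ = 1932.
Bottom layers: 5 × (50 + 2.3) → 261.5 s.
Normal layers = 1927 × (2.33 + 2.3) = 8922.01 s.
Total = 261.5 + 8922.01 = 9183.51 s = 2.55 hours.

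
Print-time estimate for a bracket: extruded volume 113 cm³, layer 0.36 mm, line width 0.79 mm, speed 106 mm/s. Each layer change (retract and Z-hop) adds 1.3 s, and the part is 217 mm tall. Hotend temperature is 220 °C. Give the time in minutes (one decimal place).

Line area: 0.36 × 0.79 → 0.2844 mm².
Total extruded path = 113000/0.2844 = 397327.7 mm.
Extrusion time: 397327.7 / 106 → 3748.4 s.
Number of layers: 217 / 0.36 → 603 (rounded up).
Layer-change overhead = 603 × 1.3 = 783.9 s.
Total = 3748.4 + 783.9 = 4532.3 s = 75.5 minutes.

75.5 minutes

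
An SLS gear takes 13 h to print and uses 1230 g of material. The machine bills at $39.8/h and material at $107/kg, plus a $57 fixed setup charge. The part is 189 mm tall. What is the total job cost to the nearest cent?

$706.01

Time charge: 39.8 × 13 → $517.40.
Material cost: 107 × 1230/1000 → $131.61.
Total = 517.40 + 131.61 + 57 = $706.01.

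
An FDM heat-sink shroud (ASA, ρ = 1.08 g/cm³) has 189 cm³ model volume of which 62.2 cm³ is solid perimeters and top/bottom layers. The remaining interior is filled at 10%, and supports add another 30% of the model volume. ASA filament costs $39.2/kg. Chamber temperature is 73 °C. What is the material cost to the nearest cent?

Interior volume = 189 − 62.2 = 126.8 cm³.
Infill volume = 0.10 × 126.8 = 12.68 cm³.
Support: 0.30 × 189 → 56.7 cm³.
Total printed volume: 62.2 + 12.68 + 56.7 → 131.58 cm³.
Mass = 131.58 × 1.08, so 142.1064 g.
Cost = 142.1064 g / 1000 × $39.2/kg = $5.57.

$5.57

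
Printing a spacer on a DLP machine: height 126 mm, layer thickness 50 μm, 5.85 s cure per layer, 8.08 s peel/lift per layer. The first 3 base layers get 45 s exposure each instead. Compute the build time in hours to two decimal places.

Layer count = ceil(126 / 0.05) = 2520.
Burn-in layers: 3 × (45 + 8.08) → 159.24 s.
Normal layers = 2517 × (5.85 + 8.08), so 35061.81 s.
Sum: 159.24 + 35061.81 = 35221.05 s → 9.78 hours.

9.78 hours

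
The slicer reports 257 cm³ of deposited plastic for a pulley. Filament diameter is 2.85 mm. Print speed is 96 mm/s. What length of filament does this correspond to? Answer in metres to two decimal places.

A = π r² = π × 1.425² = 6.3794 mm².
Length = 257 cm³ / 6.3794 mm² = 257000 / 6.3794 = 40285.92 mm = 40.29 m.

40.29 m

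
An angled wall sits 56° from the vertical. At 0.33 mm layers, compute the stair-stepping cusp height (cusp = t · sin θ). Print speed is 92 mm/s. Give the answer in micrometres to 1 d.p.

sin(56°) = 0.8290, so cusp = 0.33 × 0.8290 = 0.27357 mm → 273.6 μm.

273.6 μm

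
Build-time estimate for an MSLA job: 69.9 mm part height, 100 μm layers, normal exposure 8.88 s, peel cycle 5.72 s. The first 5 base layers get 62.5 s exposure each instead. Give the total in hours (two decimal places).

Layers = ⌈69.9/0.1⌉ = 699.
Base layers: 5 × (62.5 + 5.72) → 341.1 s.
Regular layers = 694 × (8.88 + 5.72), so 10132.4 s.
Sum: 341.1 + 10132.4 = 10473.5 s → 2.91 hours.

2.91 hours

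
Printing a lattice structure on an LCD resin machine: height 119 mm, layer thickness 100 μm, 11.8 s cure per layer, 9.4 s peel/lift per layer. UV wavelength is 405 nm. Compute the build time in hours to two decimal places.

Layer count = ceil(119 / 0.1) = 1190.
Each layer takes = 11.8 + 9.4, so 21.2 s.
Total = 1190 × 21.2 = 25228 s = 7.01 hours.

7.01 hours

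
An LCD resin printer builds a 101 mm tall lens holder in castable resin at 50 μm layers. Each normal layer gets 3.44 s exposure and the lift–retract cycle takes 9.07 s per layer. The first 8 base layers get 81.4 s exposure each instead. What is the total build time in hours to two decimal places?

7.19 hours

Number of layers: 101 / 0.05 → 2020 (rounded up).
Bottom layers = 8 × (81.4 + 9.07) = 723.76 s.
Regular layers = 2012 × (3.44 + 9.07), so 25170.12 s.
Sum: 723.76 + 25170.12 = 25893.88 s → 7.19 hours.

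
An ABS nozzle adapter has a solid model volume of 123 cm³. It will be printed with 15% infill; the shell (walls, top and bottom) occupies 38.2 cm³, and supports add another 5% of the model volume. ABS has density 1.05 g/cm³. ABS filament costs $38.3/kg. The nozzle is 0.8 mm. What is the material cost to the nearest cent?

$2.30

Interior volume: 123 − 38.2 → 84.8 cm³.
Deposited infill = 0.15 × 84.8, so 12.72 cm³.
Support: 0.05 × 123 → 6.15 cm³.
Deposited volume: 38.2 + 12.72 + 6.15 → 57.07 cm³.
Mass: 57.07 × 1.05 → 59.9235 g.
At $38.3/kg: 59.9235/1000 × 38.3 = $2.30.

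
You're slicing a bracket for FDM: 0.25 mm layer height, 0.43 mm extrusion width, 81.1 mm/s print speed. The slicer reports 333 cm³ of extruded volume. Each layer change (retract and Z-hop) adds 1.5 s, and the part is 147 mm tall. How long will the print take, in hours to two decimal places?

Extrusion cross-section = 0.25 × 0.43 = 0.1075 mm².
Path length: 333000 mm³ / 0.1075 mm² → 3097674.4 mm.
Time extruding: 3097674.4 / 81.1 → 38195.7 s.
Number of layers: 147 / 0.25 → 588 (rounded up).
Layer-change overhead = 588 × 1.5 = 882 s.
Altogether 38195.7 + 882 = 39077.7 s, i.e. 10.85 hours.

10.85 hours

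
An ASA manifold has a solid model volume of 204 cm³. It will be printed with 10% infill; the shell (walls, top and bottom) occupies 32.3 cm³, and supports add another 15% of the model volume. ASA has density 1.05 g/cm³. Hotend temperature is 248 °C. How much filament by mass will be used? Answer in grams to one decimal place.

84.1 g

Infill region: 204 − 32.3 → 171.7 cm³.
Infill deposited = 0.10 × 171.7 = 17.17 cm³.
Support = 0.15 × 204 = 30.6 cm³.
Total printed volume: 32.3 + 17.17 + 30.6 → 80.07 cm³.
Mass: 80.07 × 1.05 → 84.0735 g.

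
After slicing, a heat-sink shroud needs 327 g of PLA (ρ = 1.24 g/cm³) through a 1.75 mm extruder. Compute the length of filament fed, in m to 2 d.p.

109.64 m

Extruded volume: 327/1.24 = 263.7097 cm³ (263709.7 mm³).
Filament cross-section = π × (1.75/2)² = 2.4053 mm².
L = V/A = 263709.7/2.4053 = 109636.93 mm → 109.64 m.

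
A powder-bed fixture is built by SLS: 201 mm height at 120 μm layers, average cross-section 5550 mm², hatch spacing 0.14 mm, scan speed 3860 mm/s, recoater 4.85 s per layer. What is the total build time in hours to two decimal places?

Number of layers: 201 / 0.12 → 1675 (rounded up).
Per-layer scan distance = 5550 / 0.14 = 39642.9 mm.
Per-layer scan time: 39642.9 / 3860 → 10.2702 s.
Per-layer time = 10.2702 + 4.85, so 15.1202 s.
Build time = 1675 × 15.1202 = 25326.335 s = 7.04 hours.

7.04 hours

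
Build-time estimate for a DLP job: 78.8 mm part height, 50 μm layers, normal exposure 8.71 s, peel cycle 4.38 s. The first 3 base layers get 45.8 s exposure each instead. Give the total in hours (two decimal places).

Number of layers: 78.8 / 0.05 → 1576 (rounded up).
Bottom layers = 3 × (45.8 + 4.38) = 150.54 s.
Normal layers = 1573 × (8.71 + 4.38) = 20590.57 s.
Sum: 150.54 + 20590.57 = 20741.11 s → 5.76 hours.

5.76 hours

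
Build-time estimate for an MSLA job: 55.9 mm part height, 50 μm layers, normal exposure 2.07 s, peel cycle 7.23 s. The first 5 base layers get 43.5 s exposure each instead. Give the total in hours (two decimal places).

Layers = ⌈55.9/0.05⌉ = 1118.
Bottom layers = 5 × (43.5 + 7.23) = 253.65 s.
Normal layers = 1113 × (2.07 + 7.23), so 10350.9 s.
Total = 253.65 + 10350.9 = 10604.55 s = 2.95 hours.

2.95 hours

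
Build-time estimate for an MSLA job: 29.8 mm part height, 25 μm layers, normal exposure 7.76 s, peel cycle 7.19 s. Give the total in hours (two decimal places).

4.95 hours

Number of layers: 29.8 / 0.025 → 1192 (rounded up).
Cycle time = 7.76 + 7.19, so 14.95 s.
Total = 1192 × 14.95 = 17820.4 s = 4.95 hours.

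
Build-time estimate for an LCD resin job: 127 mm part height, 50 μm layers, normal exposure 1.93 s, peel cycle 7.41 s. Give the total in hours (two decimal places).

Number of layers: 127 / 0.05 → 2540 (rounded up).
Each layer takes = 1.93 + 7.41, so 9.34 s.
Total = 2540 × 9.34 = 23723.6 s = 6.59 hours.

6.59 hours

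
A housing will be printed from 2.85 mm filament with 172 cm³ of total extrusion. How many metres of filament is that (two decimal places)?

A = π r² = π × 1.425² = 6.3794 mm².
L = 172000 mm³ / 6.3794 mm² = 26961.78 mm, i.e. 26.96 m.

26.96 m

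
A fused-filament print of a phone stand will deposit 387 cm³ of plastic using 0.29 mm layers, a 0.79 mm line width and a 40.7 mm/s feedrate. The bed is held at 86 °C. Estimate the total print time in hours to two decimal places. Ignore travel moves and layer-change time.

Bead cross-section: 0.29 × 0.79 → 0.2291 mm².
Toolpath length = 387 cm³ / 0.2291 mm² = 387000 / 0.2291 = 1689218.7 mm.
Print-move time = 1689218.7 / 40.7 = 41504.1 s.
That's 41504.1 s → 11.53 hours.

11.53 hours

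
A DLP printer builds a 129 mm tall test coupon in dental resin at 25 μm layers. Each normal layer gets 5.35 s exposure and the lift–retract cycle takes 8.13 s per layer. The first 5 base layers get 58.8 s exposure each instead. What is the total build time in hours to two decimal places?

Layer count = ceil(129 / 0.025) = 5160.
Bottom layers = 5 × (58.8 + 8.13), so 334.65 s.
Remaining layers = 5155 × (5.35 + 8.13) = 69489.4 s.
Total = 334.65 + 69489.4 = 69824.05 s = 19.40 hours.

19.40 hours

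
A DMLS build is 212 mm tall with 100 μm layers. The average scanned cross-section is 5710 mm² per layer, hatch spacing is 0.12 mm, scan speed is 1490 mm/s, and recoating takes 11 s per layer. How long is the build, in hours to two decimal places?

25.28 hours

Number of layers: 212 / 0.1 → 2120 (rounded up).
Per-layer scan distance: 5710 / 0.12 → 47583.3 mm.
Per-layer scan time = 47583.3 / 1490 = 31.9351 s.
Layer cycle = 31.9351 + 11, so 42.9351 s.
Build time = 2120 × 42.9351 = 91022.412 s = 25.28 hours.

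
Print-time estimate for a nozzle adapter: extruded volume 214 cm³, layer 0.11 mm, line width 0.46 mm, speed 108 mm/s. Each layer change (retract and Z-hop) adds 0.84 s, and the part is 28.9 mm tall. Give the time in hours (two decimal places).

Bead cross-section = 0.11 × 0.46, so 0.0506 mm².
Path length: 214000 mm³ / 0.0506 mm² → 4229249 mm.
Time extruding: 4229249 / 108 → 39159.7 s.
Number of layers: 28.9 / 0.11 → 263 (rounded up).
Non-print overhead = 263 × 0.84, so 220.92 s.
Altogether 39159.7 + 220.92 = 39380.62 s, i.e. 10.94 hours.

10.94 hours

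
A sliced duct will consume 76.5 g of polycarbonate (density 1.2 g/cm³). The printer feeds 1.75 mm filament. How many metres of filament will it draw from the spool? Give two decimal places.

Extruded volume: 76.5/1.2 = 63.75 cm³ (63750 mm³).
A = π r² = π × 0.875² = 2.4053 mm².
Length = 63750 / 2.4053 = 26503.97 mm = 26.50 m.

26.50 m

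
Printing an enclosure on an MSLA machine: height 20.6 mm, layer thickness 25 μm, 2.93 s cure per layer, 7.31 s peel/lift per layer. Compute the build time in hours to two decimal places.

Layer count = ceil(20.6 / 0.025) = 824.
Per-layer time: 2.93 + 7.31 → 10.24 s.
Total = 824 × 10.24 = 8437.76 s = 2.34 hours.

2.34 hours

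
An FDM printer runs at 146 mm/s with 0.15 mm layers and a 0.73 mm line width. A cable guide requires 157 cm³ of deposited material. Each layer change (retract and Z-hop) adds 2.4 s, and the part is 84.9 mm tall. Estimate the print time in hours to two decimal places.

Extrusion cross-section = 0.15 × 0.73, so 0.1095 mm².
Total extruded path = 157000/0.1095 = 1433790 mm.
Print-move time = 1433790 / 146, so 9820.5 s.
Number of layers: 84.9 / 0.15 → 566 (rounded up).
Layer-change overhead = 566 × 2.4 = 1358.4 s.
Altogether 9820.5 + 1358.4 = 11178.9 s, i.e. 3.11 hours.

3.11 hours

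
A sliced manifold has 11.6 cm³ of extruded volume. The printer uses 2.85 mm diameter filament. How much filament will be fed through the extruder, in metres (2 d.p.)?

Cross-section of 2.85 mm filament: π·(2.85/2)² = 6.3794 mm².
Length = 11.6 cm³ / 6.3794 mm² = 11600 / 6.3794 = 1818.35 mm = 1.82 m.

1.82 m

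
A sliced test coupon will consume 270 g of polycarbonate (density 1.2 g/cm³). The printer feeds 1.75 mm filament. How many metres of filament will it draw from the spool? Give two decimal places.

Volume = 270 g / 1.2 g·cm⁻³ = 225 cm³ = 225000 mm³.
Filament cross-section = π × (1.75/2)² = 2.4053 mm².
L = V/A = 225000/2.4053 = 93543.42 mm → 93.54 m.

93.54 m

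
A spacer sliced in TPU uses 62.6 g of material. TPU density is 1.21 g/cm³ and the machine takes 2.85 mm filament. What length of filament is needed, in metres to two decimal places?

Volume = 62.6 g / 1.21 g·cm⁻³ = 51.7355 cm³ = 51735.5 mm³.
Filament cross-section = π × (2.85/2)² = 6.3794 mm².
Length = 51735.5 / 6.3794 = 8109.78 mm = 8.11 m.

8.11 m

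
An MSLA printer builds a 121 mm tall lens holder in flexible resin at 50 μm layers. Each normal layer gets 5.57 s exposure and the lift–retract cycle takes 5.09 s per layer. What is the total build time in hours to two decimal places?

7.17 hours

Layer count = ceil(121 / 0.05) = 2420.
Per-layer time: 5.57 + 5.09 → 10.66 s.
Total = 2420 × 10.66 = 25797.2 s = 7.17 hours.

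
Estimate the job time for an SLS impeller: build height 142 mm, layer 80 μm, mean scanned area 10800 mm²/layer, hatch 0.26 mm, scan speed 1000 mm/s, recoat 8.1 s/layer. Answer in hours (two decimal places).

Number of layers: 142 / 0.08 → 1775 (rounded up).
Scan path per layer = 10800 / 0.26 = 41538.5 mm.
Laser time per layer: 41538.5 / 1000 → 41.5385 s.
Time per layer: 41.5385 + 8.1 → 49.6385 s.
Total: 1775 × 49.6385 s = 88108.3375 s → 24.47 hours.

24.47 hours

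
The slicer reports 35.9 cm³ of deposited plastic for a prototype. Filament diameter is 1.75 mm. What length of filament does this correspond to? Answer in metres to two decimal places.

Cross-section of 1.75 mm filament: π·(1.75/2)² = 2.4053 mm².
Length = 35.9 cm³ / 2.4053 mm² = 35900 / 2.4053 = 14925.37 mm = 14.93 m.

14.93 m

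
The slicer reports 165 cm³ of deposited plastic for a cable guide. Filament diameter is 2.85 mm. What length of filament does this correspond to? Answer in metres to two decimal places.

Filament cross-section = π × (2.85/2)² = 6.3794 mm².
Length = 165 cm³ / 6.3794 mm² = 165000 / 6.3794 = 25864.5 mm = 25.86 m.

25.86 m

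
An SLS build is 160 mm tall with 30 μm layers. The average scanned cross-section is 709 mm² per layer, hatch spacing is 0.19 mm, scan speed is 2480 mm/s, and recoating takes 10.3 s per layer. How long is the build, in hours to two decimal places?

Layers = ⌈160/0.03⌉ = 5334.
Per-layer scan distance = 709 / 0.19, so 3731.6 mm.
Per-layer scan time = 3731.6 / 2480 = 1.5047 s.
Time per layer = 1.5047 + 10.3 = 11.8047 s.
Total: 5334 × 11.8047 s = 62966.2698 s → 17.49 hours.

17.49 hours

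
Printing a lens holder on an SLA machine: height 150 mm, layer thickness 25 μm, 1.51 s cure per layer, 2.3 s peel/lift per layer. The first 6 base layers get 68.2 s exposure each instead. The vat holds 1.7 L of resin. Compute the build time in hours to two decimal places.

Number of layers: 150 / 0.025 → 6000 (rounded up).
Burn-in layers = 6 × (68.2 + 2.3) = 423 s.
Normal layers: 5994 × (1.51 + 2.3) → 22837.14 s.
Total = 423 + 22837.14 = 23260.14 s = 6.46 hours.

6.46 hours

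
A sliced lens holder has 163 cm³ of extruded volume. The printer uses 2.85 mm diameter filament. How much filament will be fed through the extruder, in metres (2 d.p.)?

Cross-section of 2.85 mm filament: π·(2.85/2)² = 6.3794 mm².
L = 163000 mm³ / 6.3794 mm² = 25550.99 mm, i.e. 25.55 m.

25.55 m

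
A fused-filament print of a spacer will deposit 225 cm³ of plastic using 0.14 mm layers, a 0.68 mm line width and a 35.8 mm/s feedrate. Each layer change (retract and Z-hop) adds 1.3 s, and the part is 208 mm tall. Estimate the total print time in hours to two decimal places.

Line area = 0.14 × 0.68, so 0.0952 mm².
Total extruded path = 225000/0.0952 = 2363445.4 mm.
Time extruding = 2363445.4 / 35.8 = 66018 s.
Number of layers: 208 / 0.14 → 1486 (rounded up).
Non-print overhead = 1486 × 1.3 = 1931.8 s.
Total = 66018 + 1931.8 = 67949.8 s = 18.87 hours.

18.87 hours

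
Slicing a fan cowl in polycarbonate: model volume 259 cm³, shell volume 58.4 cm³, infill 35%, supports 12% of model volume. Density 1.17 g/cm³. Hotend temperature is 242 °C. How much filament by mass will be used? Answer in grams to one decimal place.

Interior volume: 259 − 58.4 → 200.6 cm³.
Deposited infill = 0.35 × 200.6 = 70.21 cm³.
Support: 0.12 × 259 → 31.08 cm³.
Deposited volume: 58.4 + 70.21 + 31.08 → 159.69 cm³.
Mass: 159.69 × 1.17 → 186.8373 g.

186.8 g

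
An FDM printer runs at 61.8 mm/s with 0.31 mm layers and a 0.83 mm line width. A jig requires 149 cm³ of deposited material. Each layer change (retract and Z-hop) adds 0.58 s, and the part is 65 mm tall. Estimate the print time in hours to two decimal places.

2.64 hours

Line area = 0.31 × 0.83, so 0.2573 mm².
Toolpath length = 149 cm³ / 0.2573 mm² = 149000 / 0.2573 = 579090.6 mm.
Time extruding = 579090.6 / 61.8 = 9370.4 s.
Layers = ⌈65/0.31⌉ = 210.
Layer-change overhead = 210 × 0.58 = 121.8 s.
Altogether 9370.4 + 121.8 = 9492.2 s, i.e. 2.64 hours.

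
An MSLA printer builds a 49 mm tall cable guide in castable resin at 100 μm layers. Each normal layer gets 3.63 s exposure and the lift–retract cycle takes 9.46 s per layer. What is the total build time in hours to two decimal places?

Layer count = ceil(49 / 0.1) = 490.
Each layer takes = 3.63 + 9.46 = 13.09 s.
Build time: 490 × 13.09 s = 6414.1 s, i.e. 1.78 hours.

1.78 hours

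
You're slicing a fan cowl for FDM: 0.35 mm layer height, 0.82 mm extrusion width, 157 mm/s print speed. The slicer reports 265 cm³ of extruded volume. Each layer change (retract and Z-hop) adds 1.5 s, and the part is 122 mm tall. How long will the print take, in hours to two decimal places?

Line area = 0.35 × 0.82 = 0.287 mm².
Path length: 265000 mm³ / 0.287 mm² → 923344.9 mm.
Extrusion time = 923344.9 / 157, so 5881.2 s.
Layer count = ceil(122 / 0.35) = 349.
Z-hop total = 349 × 1.5 = 523.5 s.
Altogether 5881.2 + 523.5 = 6404.7 s, i.e. 1.78 hours.

1.78 hours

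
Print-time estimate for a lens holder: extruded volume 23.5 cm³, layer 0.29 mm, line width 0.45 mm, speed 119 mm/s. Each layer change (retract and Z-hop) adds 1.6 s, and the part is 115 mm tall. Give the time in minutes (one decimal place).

Line area: 0.29 × 0.45 → 0.1305 mm².
Path length: 23500 mm³ / 0.1305 mm² → 180076.6 mm.
Print-move time: 180076.6 / 119 → 1513.2 s.
Layer count = ceil(115 / 0.29) = 397.
Z-hop total = 397 × 1.6, so 635.2 s.
Altogether 1513.2 + 635.2 = 2148.4 s, i.e. 35.8 minutes.

35.8 minutes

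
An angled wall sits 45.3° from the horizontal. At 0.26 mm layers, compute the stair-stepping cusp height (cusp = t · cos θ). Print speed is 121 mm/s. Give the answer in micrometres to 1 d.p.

cos(45.3°) = 0.7034, so cusp = 0.26 × 0.7034 = 0.182884 mm → 182.9 μm.

182.9 μm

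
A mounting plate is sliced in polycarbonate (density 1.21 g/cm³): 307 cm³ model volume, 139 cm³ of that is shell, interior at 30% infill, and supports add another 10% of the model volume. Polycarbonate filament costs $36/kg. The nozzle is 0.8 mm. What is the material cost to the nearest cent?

Interior volume: 307 − 139 → 168 cm³.
Infill deposited: 0.30 × 168 → 50.4 cm³.
Support = 0.10 × 307 = 30.7 cm³.
Total extruded = 139 + 50.4 + 30.7 = 220.1 cm³.
Mass: 220.1 × 1.21 → 266.321 g.
Cost = 266.321 g / 1000 × $36/kg = $9.59.

$9.59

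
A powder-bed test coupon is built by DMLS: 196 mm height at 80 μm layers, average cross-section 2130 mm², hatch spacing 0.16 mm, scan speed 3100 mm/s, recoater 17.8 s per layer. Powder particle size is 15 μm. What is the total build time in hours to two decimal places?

Layer count = ceil(196 / 0.08) = 2450.
Per-layer scan distance = 2130 / 0.16 = 13312.5 mm.
Laser time per layer = 13312.5 / 3100 = 4.2944 s.
Per-layer time: 4.2944 + 17.8 → 22.0944 s.
2450 layers × 22.0944 s/layer = 54131.28 s, i.e. 15.04 hours.

15.04 hours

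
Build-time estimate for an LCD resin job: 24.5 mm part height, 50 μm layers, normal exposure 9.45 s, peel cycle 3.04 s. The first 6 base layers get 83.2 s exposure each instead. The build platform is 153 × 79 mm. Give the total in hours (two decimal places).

Number of layers: 24.5 / 0.05 → 490 (rounded up).
Burn-in layers = 6 × (83.2 + 3.04), so 517.44 s.
Regular layers = 484 × (9.45 + 3.04), so 6045.16 s.
Sum: 517.44 + 6045.16 = 6562.6 s → 1.82 hours.

1.82 hours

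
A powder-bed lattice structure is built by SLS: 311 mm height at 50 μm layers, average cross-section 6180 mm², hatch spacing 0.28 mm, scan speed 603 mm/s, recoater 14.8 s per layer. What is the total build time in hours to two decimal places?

Number of layers: 311 / 0.05 → 6220 (rounded up).
Per-layer scan distance = 6180 / 0.28 = 22071.4 mm.
Laser time per layer = 22071.4 / 603, so 36.6027 s.
Time per layer: 36.6027 + 14.8 → 51.4027 s.
Total: 6220 × 51.4027 s = 319724.794 s → 88.81 hours.

88.81 hours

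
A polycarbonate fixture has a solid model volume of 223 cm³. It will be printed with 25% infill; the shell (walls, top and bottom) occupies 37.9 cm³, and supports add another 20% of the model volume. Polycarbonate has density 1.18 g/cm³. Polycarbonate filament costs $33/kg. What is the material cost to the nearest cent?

$5.01

Interior volume: 223 − 37.9 → 185.1 cm³.
Deposited infill = 0.25 × 185.1, so 46.275 cm³.
Support: 0.20 × 223 → 44.6 cm³.
Deposited volume: 37.9 + 46.275 + 44.6 → 128.775 cm³.
Mass = 128.775 × 1.18, so 151.9545 g.
At $33/kg: 151.9545/1000 × 33 = $5.01.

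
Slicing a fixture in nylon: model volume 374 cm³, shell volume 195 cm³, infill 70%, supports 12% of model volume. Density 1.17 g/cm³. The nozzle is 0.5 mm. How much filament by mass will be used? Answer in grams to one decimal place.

427.3 g

Interior volume = 374 − 195 = 179 cm³.
Deposited infill: 0.70 × 179 → 125.3 cm³.
Support = 0.12 × 374 = 44.88 cm³.
Total printed volume: 195 + 125.3 + 44.88 → 365.18 cm³.
Mass = 365.18 × 1.17 = 427.2606 g.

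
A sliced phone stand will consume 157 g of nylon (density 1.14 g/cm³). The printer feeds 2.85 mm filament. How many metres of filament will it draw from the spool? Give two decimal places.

Extruded volume: 157/1.14 = 137.7193 cm³ (137719.3 mm³).
A = π r² = π × 1.425² = 6.3794 mm².
L = V/A = 137719.3/6.3794 = 21588.13 mm → 21.59 m.

21.59 m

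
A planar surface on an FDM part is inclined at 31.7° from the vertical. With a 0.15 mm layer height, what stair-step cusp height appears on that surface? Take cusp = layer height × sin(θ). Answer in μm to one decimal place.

78.8 μm

sin(31.7°) = 0.5255, so cusp = 0.15 × 0.5255 = 0.078825 mm → 78.8 μm.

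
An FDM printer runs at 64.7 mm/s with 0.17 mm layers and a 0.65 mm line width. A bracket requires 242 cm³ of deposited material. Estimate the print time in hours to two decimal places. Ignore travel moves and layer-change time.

9.40 hours

Line area: 0.17 × 0.65 → 0.1105 mm².
Total extruded path = 242000/0.1105 = 2190045.2 mm.
Print-move time = 2190045.2 / 64.7, so 33849.2 s.
Converting: 33849.2 s = 9.40 hours.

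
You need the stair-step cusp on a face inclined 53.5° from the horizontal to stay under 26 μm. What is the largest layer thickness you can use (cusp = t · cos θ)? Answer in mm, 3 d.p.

0.044 mm

t = h_c / cos θ = 0.026 / 0.5948 = 0.044 mm.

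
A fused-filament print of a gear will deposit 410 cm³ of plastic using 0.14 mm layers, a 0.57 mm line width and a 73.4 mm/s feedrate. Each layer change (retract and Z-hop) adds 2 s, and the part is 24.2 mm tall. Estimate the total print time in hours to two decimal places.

Bead cross-section = 0.14 × 0.57, so 0.0798 mm².
Toolpath length = 410 cm³ / 0.0798 mm² = 410000 / 0.0798 = 5137844.6 mm.
Extrusion time = 5137844.6 / 73.4 = 69997.9 s.
Layer count = ceil(24.2 / 0.14) = 173.
Layer-change overhead = 173 × 2, so 346 s.
Altogether 69997.9 + 346 = 70343.9 s, i.e. 19.54 hours.

19.54 hours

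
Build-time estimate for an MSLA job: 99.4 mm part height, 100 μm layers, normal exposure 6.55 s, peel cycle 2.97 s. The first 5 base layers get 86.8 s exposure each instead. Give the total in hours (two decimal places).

2.74 hours

Number of layers: 99.4 / 0.1 → 994 (rounded up).
Base layers = 5 × (86.8 + 2.97) = 448.85 s.
Remaining layers = 989 × (6.55 + 2.97) = 9415.28 s.
Sum: 448.85 + 9415.28 = 9864.13 s → 2.74 hours.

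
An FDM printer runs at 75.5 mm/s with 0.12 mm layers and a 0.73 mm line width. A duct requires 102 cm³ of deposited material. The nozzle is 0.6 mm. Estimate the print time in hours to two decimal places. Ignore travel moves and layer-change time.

Bead cross-section = 0.12 × 0.73, so 0.0876 mm².
Path length: 102000 mm³ / 0.0876 mm² → 1164383.6 mm.
Extrusion time = 1164383.6 / 75.5 = 15422.3 s.
15422.3 s = 4.28 hours.

4.28 hours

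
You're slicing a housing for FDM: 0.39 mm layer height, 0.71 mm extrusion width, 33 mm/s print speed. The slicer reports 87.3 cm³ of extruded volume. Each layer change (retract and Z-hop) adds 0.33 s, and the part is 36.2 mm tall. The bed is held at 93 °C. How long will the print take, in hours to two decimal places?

2.66 hours

Line area = 0.39 × 0.71, so 0.2769 mm².
Path length: 87300 mm³ / 0.2769 mm² → 315276.3 mm.
Extrusion time: 315276.3 / 33 → 9553.8 s.
Layers = ⌈36.2/0.39⌉ = 93.
Layer-change overhead = 93 × 0.33 = 30.69 s.
Altogether 9553.8 + 30.69 = 9584.49 s, i.e. 2.66 hours.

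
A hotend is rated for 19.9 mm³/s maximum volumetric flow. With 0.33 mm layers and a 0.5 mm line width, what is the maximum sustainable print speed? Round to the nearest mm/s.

121 mm/s

A: 0.33 × 0.5 → 0.165 mm².
Max speed = 19.9 / 0.165 = 120.61 ≈ 121 mm/s.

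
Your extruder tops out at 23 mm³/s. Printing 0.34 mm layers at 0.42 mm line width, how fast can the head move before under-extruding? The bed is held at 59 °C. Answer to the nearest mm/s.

Bead cross-section: 0.34 × 0.42 → 0.1428 mm².
Max speed = 23 / 0.1428 = 161.06 ≈ 161 mm/s.

161 mm/s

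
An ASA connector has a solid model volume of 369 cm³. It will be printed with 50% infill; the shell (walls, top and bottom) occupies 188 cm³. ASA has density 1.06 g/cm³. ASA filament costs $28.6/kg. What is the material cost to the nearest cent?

$8.44

Volume inside the shell = 369 − 188 = 181 cm³.
Infill deposited = 0.50 × 181 = 90.5 cm³.
Deposited volume = 188 + 90.5, so 278.5 cm³.
Mass = 278.5 × 1.06, so 295.21 g.
Cost = 295.21 g / 1000 × $28.6/kg = $8.44.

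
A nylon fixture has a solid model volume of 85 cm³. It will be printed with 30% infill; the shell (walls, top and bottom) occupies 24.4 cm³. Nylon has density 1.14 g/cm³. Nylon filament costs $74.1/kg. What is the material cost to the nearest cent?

$3.60

Interior volume = 85 − 24.4, so 60.6 cm³.
Infill deposited = 0.30 × 60.6, so 18.18 cm³.
Total extruded = 24.4 + 18.18, so 42.58 cm³.
Mass = 42.58 × 1.14 = 48.5412 g.
At $74.1/kg: 48.5412/1000 × 74.1 = $3.60.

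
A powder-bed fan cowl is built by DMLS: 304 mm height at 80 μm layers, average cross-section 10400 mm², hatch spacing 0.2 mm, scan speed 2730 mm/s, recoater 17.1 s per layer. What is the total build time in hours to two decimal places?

38.16 hours

Layers = ⌈304/0.08⌉ = 3800.
Per-layer scan distance: 10400 / 0.2 → 52000 mm.
Laser time per layer = 52000 / 2730 = 19.0476 s.
Per-layer time: 19.0476 + 17.1 → 36.1476 s.
Total: 3800 × 36.1476 s = 137360.88 s → 38.16 hours.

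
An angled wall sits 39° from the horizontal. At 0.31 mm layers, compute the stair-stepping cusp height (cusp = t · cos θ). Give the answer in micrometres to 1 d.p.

240.9 μm

Cusp = layer height × cos(39°) = 0.31 × 0.7771 = 0.240901 mm = 240.9 μm.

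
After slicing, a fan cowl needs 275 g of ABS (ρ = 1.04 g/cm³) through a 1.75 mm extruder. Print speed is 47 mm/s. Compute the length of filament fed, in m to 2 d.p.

109.93 m

Volume = 275 g / 1.04 g·cm⁻³ = 264.4231 cm³ = 264423.1 mm³.
Cross-section of 1.75 mm filament: π·(1.75/2)² = 2.4053 mm².
L = V/A = 264423.1/2.4053 = 109933.52 mm → 109.93 m.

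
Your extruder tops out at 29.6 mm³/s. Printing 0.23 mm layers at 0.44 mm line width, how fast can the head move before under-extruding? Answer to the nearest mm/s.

292 mm/s

Bead cross-section = 0.23 × 0.44 = 0.1012 mm².
Max speed = 29.6 / 0.1012 = 292.49 ≈ 292 mm/s.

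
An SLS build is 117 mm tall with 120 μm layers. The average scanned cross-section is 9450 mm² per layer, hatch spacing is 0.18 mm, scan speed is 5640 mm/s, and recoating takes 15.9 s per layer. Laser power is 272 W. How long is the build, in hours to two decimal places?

Layers = ⌈117/0.12⌉ = 975.
Hatch length per layer: 9450 / 0.18 → 52500 mm.
Per-layer scan time: 52500 / 5640 → 9.3085 s.
Time per layer: 9.3085 + 15.9 → 25.2085 s.
Total: 975 × 25.2085 s = 24578.2875 s → 6.83 hours.

6.83 hours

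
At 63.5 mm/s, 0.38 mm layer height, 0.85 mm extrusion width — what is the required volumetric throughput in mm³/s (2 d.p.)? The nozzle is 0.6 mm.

A: 0.38 × 0.85 → 0.323 mm².
Volumetric flow = 63.5 × 0.323 = 20.51 mm³/s.

20.51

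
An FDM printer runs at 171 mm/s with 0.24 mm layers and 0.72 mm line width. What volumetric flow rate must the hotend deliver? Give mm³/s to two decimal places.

A = 0.24 × 0.72, so 0.1728 mm².
Q = v·A = 171 × 0.1728 = 29.55 mm³/s.

29.55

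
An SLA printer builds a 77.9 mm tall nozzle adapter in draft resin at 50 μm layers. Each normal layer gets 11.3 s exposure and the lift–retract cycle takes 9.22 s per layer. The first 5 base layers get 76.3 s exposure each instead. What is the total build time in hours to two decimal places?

8.97 hours

Layers = ⌈77.9/0.05⌉ = 1558.
Base layers: 5 × (76.3 + 9.22) → 427.6 s.
Normal layers: 1553 × (11.3 + 9.22) → 31867.56 s.
Total = 427.6 + 31867.56 = 32295.16 s = 8.97 hours.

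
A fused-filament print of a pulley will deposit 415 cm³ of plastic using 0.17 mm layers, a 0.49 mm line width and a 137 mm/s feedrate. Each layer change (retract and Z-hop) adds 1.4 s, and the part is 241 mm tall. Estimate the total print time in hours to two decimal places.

10.65 hours

Bead cross-section: 0.17 × 0.49 → 0.0833 mm².
Total extruded path = 415000/0.0833 = 4981992.8 mm.
Print-move time: 4981992.8 / 137 → 36364.9 s.
Layer count = ceil(241 / 0.17) = 1418.
Z-hop total = 1418 × 1.4, so 1985.2 s.
Total = 36364.9 + 1985.2 = 38350.1 s = 10.65 hours.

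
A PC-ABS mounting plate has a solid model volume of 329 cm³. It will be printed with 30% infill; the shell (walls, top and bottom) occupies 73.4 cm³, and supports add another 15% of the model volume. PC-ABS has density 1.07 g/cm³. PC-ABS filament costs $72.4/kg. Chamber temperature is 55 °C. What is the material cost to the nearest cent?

$15.45

Interior volume: 329 − 73.4 → 255.6 cm³.
Infill deposited = 0.30 × 255.6, so 76.68 cm³.
Support = 0.15 × 329 = 49.35 cm³.
Deposited volume = 73.4 + 76.68 + 49.35, so 199.43 cm³.
Mass: 199.43 × 1.07 → 213.3901 g.
At $72.4/kg: 213.3901/1000 × 72.4 = $15.45.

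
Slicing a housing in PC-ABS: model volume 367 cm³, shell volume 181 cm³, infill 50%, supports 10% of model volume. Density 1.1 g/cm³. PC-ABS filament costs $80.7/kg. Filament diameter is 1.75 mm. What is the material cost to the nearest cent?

Interior volume = 367 − 181 = 186 cm³.
Infill deposited = 0.50 × 186 = 93 cm³.
Support: 0.10 × 367 → 36.7 cm³.
Total printed volume = 181 + 93 + 36.7, so 310.7 cm³.
Mass = 310.7 × 1.1, so 341.77 g.
At $80.7/kg: 341.77/1000 × 80.7 = $27.58.

$27.58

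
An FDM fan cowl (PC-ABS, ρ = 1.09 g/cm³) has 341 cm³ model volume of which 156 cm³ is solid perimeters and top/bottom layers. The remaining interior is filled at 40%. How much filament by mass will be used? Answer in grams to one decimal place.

Infill region = 341 − 156 = 185 cm³.
Infill deposited = 0.40 × 185 = 74 cm³.
Deposited volume: 156 + 74 → 230 cm³.
Mass = 230 × 1.09, so 250.7 g.

250.7 g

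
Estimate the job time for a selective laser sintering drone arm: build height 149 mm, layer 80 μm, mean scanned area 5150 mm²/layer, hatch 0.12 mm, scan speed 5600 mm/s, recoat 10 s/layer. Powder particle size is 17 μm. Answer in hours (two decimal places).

9.14 hours

Number of layers: 149 / 0.08 → 1863 (rounded up).
Hatch length per layer: 5150 / 0.12 → 42916.7 mm.
Laser time per layer: 42916.7 / 5600 → 7.6637 s.
Layer cycle = 7.6637 + 10, so 17.6637 s.
Build time = 1863 × 17.6637 = 32907.4731 s = 9.14 hours.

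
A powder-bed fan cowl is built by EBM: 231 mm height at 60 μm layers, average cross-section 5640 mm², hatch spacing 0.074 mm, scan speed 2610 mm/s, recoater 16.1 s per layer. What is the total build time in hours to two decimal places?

48.45 hours

Layer count = ceil(231 / 0.06) = 3850.
Per-layer scan distance: 5640 / 0.074 → 76216.2 mm.
Per-layer scan time = 76216.2 / 2610 = 29.2016 s.
Layer cycle = 29.2016 + 16.1 = 45.3016 s.
Build time = 3850 × 45.3016 = 174411.16 s = 48.45 hours.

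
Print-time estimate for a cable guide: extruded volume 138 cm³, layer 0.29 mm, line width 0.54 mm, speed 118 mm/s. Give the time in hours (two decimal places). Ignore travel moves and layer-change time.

2.07 hours

Extrusion cross-section: 0.29 × 0.54 → 0.1566 mm².
Path length: 138000 mm³ / 0.1566 mm² → 881226.1 mm.
Print-move time = 881226.1 / 118 = 7468 s.
In the requested units: 7468 s = 2.07 hours.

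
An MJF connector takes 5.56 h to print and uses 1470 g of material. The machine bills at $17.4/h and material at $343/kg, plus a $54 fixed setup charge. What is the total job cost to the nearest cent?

$654.95

Time charge: 17.4 × 5.56 → $96.744.
Material charge = 343 × 1470/1000 = $504.21.
Adding setup: 96.744 + 504.21 + 54 → 654.954 ≈ $654.95.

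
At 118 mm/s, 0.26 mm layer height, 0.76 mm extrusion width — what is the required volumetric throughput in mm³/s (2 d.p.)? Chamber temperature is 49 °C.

Bead cross-section = 0.26 × 0.76 = 0.1976 mm².
Q = v·A = 118 × 0.1976 = 23.32 mm³/s.

23.32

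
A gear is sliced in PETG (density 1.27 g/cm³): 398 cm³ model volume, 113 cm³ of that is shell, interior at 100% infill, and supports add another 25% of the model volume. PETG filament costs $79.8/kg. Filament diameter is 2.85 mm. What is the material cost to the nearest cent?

$50.42

Volume inside the shell: 398 − 113 → 285 cm³.
Deposited infill = 1.00 × 285 = 285 cm³.
Support = 0.25 × 398, so 99.5 cm³.
Total extruded = 113 + 285 + 99.5 = 497.5 cm³.
Mass = 497.5 × 1.27 = 631.825 g.
At $79.8/kg: 631.825/1000 × 79.8 = $50.42.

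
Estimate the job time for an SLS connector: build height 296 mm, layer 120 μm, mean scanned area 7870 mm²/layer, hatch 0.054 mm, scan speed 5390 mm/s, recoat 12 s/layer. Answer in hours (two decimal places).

26.75 hours

Number of layers: 296 / 0.12 → 2467 (rounded up).
Scan path per layer: 7870 / 0.054 → 145740.7 mm.
Laser time per layer = 145740.7 / 5390 = 27.0391 s.
Time per layer = 27.0391 + 12 = 39.0391 s.
Total: 2467 × 39.0391 s = 96309.4597 s → 26.75 hours.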